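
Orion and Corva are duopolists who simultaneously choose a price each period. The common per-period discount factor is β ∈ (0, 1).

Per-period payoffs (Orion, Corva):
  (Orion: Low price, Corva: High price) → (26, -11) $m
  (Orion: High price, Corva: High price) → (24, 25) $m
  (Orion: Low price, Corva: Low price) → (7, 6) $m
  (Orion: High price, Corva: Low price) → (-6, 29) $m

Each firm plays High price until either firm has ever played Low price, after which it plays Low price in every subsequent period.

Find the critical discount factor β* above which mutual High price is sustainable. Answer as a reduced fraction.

Orion: cooperation gives 24 each period; deviation gives 26 once then 7 forever.
  24/(1−β) ≥ 26 + 7β/(1−β) ⇒ β ≥ 2/19.
Corva: cooperation gives 25 each period; deviation gives 29 once then 6 forever.
  β ≥ 4/23.
Both must hold, so the binding constraint is Corva's: β ≥ 4/23.

4/23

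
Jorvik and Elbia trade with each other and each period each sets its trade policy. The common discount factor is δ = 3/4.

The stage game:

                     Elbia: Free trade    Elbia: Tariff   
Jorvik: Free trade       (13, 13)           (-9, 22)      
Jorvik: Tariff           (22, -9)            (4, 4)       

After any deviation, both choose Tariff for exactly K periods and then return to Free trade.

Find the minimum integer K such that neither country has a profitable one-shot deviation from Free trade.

2

No profitable deviation requires (13−4)(δ+…+δ^K) ≥ 22−13, i.e. δ+…+δ^K ≥ 1 ≈ 1.0000.
With δ = 3/4, the partial sums are K=1: 0.7500, K=2: 1.3125.
K = 2 is the first length at which the sum reaches 1.0000.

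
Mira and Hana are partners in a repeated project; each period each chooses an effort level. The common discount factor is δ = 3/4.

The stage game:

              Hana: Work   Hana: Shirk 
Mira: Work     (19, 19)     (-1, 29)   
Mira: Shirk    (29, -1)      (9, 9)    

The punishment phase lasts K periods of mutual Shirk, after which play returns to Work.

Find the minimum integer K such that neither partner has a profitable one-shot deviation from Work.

IC: δ(1−δ^K)/(1−δ) ≥ (29−19)/(19−9) = 1.
With δ = 3/4: need 1 − δ^K ≥ 1·(1−3/4)/(3/4), i.e. δ^K ≤ 0.6667.
Since (3/4)^1 = 0.7500 and (3/4)^2 = 0.5625, the smallest such K is 2.

2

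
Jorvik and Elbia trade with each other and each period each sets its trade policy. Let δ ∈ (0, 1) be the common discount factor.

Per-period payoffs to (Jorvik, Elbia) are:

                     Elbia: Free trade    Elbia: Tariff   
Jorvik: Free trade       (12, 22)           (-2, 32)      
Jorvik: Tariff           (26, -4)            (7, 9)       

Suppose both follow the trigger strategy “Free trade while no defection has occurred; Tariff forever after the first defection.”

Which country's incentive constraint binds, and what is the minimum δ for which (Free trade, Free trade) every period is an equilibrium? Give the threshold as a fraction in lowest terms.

Jorvik; δ ≥ 14/19

Jorvik's threshold: (26−12)/(26−7) = 14/19.
Elbia's threshold: (32−22)/(32−9) = 10/23.
14/19 > 10/23, so Jorvik binds and δ* = 14/19.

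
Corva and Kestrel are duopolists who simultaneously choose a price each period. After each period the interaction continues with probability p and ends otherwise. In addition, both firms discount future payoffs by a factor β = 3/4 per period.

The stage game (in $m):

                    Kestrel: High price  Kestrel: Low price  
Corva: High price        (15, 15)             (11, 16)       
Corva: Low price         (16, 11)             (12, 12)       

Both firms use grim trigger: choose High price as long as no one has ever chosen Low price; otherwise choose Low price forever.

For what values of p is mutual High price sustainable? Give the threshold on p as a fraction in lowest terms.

With continuation probability p and discount β, the effective per-period discount factor is βp.
Grim-trigger IC: βp ≥ (16−15)/(16−12) = 1/4.
So p ≥ (1/4)/(3/4) = 1/3.

1/3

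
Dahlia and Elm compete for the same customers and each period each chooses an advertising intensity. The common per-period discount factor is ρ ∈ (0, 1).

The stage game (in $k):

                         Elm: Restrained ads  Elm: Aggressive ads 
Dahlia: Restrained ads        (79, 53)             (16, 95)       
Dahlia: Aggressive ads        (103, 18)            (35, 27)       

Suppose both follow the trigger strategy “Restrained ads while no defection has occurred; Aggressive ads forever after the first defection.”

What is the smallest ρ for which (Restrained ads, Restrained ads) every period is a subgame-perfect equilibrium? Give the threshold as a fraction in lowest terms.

21/34

For Dahlia: deviation gain 103−79 = 24, per-period punishment loss 79−35 = 44. IC gives ρ ≥ 24/68 = 6/17.
For Elm: gain 42, loss 26 per period, so ρ ≥ 42/68 = 21/34.
The tighter constraint is Elm's, so cooperation needs ρ ≥ 21/34.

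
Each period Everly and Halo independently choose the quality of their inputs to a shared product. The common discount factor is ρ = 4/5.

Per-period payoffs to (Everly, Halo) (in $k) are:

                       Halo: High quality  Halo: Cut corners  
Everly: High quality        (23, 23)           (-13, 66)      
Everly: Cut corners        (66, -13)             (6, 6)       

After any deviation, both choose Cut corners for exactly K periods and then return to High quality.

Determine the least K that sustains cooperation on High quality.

5

IC: ρ(1−ρ^K)/(1−ρ) ≥ (66−23)/(23−6) = 43/17.
With ρ = 4/5: need 1 − ρ^K ≥ 43/17·(1−4/5)/(4/5), i.e. ρ^K ≤ 0.3676.
Since (4/5)^4 = 0.4096 and (4/5)^5 = 0.3277, the smallest such K is 5.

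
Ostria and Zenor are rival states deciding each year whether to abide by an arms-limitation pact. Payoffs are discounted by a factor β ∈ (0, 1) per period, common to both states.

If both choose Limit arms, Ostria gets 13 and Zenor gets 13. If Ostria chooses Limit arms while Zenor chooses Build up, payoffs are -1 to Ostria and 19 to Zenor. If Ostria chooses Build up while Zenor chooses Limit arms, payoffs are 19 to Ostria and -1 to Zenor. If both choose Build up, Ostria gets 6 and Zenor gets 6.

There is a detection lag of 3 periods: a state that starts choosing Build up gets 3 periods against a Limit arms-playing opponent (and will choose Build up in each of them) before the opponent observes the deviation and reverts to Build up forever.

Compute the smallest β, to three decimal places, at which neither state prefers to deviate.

0.773

Deviating for the 3 undetected periods gains 19−13 = 6 per period over cooperation, then loses 13−6 = 7 per period forever once punishment starts.
Gain: 6(1 + β + … + β^2); loss: 7·β^3/(1−β).
No profitable deviation ⇔ 6(1−β^3) ≤ 7·β^3, i.e. β^3 ≥ 6/(6+7) = 6/13.
Hence β ≥ (6/13)^(1/3) ≈ 0.773.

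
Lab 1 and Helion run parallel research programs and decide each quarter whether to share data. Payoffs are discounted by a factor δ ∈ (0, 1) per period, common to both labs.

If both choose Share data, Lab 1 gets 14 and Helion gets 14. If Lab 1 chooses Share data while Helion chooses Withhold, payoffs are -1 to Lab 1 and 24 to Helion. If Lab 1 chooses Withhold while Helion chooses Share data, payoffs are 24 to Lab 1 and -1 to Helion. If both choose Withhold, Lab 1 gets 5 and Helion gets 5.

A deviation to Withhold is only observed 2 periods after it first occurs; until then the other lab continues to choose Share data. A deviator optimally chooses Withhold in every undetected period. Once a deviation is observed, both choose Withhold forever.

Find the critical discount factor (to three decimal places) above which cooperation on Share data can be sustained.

0.725

The best deviation is to choose Withhold for all 2 undetected periods, earning 24 each, then 5 forever once detected.
Deviation value: 24(1−δ^2)/(1−δ) + 5δ^2/(1−δ); cooperation value: 14/(1−δ).
IC: 14 ≥ 24(1−δ^2) + 5δ^2 = 24 − 19δ^2.
So δ^2 ≥ 10/19, giving δ ≥ (10/19)^(1/2) ≈ 0.725.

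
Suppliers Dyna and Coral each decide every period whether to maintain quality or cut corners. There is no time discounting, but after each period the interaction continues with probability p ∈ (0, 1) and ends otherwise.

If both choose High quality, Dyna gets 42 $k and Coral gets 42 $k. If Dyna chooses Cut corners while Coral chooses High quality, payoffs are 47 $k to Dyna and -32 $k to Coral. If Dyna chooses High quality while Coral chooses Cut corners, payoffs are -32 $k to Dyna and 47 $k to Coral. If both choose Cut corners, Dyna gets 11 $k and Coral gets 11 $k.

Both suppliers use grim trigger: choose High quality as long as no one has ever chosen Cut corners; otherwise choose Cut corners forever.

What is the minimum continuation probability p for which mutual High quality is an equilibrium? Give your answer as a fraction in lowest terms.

5/36

Expected cooperation value is 42 + p·42 + p²·42 + … = 42/(1−p); deviation gives 47 + p·11/(1−p).
42 ≥ 47(1−p) + 11p ⇒ 36p ≥ 5 ⇒ p ≥ 5/36.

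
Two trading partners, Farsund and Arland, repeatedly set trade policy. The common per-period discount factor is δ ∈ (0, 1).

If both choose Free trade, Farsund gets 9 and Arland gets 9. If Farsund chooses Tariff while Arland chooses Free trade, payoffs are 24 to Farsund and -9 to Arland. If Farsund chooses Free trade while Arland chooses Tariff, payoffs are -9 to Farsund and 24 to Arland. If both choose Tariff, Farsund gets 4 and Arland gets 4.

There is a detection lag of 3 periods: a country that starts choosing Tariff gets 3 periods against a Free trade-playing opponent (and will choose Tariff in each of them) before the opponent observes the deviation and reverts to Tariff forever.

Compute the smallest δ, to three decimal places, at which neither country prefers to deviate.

The best deviation is to choose Tariff for all 3 undetected periods, earning 24 each, then 4 forever once detected.
Deviation value: 24(1−δ^3)/(1−δ) + 4δ^3/(1−δ); cooperation value: 9/(1−δ).
IC: 9 ≥ 24(1−δ^3) + 4δ^3 = 24 − 20δ^3.
So δ^3 ≥ 15/20 = 3/4, giving δ ≥ (3/4)^(1/3) ≈ 0.909.

0.909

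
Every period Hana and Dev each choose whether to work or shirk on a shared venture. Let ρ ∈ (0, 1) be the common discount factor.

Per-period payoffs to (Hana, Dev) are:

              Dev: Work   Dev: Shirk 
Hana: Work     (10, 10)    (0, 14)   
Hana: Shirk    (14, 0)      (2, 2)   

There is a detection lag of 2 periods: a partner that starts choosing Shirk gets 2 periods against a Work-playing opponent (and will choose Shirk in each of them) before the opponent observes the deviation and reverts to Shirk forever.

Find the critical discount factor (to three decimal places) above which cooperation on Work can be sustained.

0.577

The best deviation is to choose Shirk for all 2 undetected periods, earning 14 each, then 2 forever once detected.
Deviation value: 14(1−ρ^2)/(1−ρ) + 2ρ^2/(1−ρ); cooperation value: 10/(1−ρ).
IC: 10 ≥ 14(1−ρ^2) + 2ρ^2 = 14 − 12ρ^2.
So ρ^2 ≥ 4/12 = 1/3, giving ρ ≥ (1/3)^(1/2) ≈ 0.577.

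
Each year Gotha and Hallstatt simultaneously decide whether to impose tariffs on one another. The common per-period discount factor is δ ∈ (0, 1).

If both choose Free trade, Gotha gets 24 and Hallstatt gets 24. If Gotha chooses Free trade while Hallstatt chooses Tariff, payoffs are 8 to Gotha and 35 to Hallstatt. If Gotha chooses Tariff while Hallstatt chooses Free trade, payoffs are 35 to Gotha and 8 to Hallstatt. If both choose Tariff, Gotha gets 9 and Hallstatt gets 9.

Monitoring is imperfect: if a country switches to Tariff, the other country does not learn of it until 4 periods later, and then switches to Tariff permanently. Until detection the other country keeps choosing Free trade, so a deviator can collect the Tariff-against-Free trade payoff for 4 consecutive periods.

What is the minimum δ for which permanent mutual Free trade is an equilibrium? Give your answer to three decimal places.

Deviating for the 4 undetected periods gains 35−24 = 11 per period over cooperation, then loses 24−9 = 15 per period forever once punishment starts.
Gain: 11(1 + δ + … + δ^3); loss: 15·δ^4/(1−δ).
No profitable deviation ⇔ 11(1−δ^4) ≤ 15·δ^4, i.e. δ^4 ≥ 11/(11+15) = 11/26.
Hence δ ≥ (11/26)^(1/4) ≈ 0.807.

0.807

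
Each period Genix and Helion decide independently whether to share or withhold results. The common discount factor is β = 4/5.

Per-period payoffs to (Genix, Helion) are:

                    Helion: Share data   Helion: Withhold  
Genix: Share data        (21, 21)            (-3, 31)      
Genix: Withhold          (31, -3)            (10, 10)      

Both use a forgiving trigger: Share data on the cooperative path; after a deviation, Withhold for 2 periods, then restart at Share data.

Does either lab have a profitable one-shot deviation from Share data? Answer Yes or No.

No

A one-shot deviation gives 31 now, then 10 for 2 periods, then back to 21.
Gain from deviating: (31−21) today; loss: (21−10) in each of the next 2 periods.
No-deviation condition: (21−10)(β+…+β^2) ≥ 31−21, i.e. β+…+β^2 ≥ 10/11.
At β = 4/5: β+…+β^2 = 1.4400 ≥ 0.9091.
So cooperation is sustainable.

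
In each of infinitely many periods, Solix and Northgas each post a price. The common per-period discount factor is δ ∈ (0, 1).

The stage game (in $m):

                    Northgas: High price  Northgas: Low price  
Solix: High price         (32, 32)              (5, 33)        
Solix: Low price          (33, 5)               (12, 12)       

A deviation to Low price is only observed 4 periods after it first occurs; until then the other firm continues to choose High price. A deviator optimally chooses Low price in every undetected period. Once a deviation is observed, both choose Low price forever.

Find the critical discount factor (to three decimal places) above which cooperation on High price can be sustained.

0.467

A deviator earns 33 for 4 periods, then 12 forever; cooperating earns 32 forever. Multiplying the IC by (1−δ):
32 ≥ 33(1−δ^4) + 12δ^4, so 21·δ^4 ≥ 1 and δ^4 ≥ 1/21.
δ ≥ (1/21)^(1/4) ≈ 0.467.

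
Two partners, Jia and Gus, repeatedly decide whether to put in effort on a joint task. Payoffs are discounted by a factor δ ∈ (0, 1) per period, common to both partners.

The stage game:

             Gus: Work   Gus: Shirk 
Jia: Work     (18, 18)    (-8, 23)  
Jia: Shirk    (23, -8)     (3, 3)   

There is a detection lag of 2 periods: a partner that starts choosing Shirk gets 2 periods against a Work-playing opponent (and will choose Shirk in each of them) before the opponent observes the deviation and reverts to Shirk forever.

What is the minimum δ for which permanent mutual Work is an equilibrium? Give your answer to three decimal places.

0.500

A deviator earns 23 for 2 periods, then 3 forever; cooperating earns 18 forever. Multiplying the IC by (1−δ):
18 ≥ 23(1−δ^2) + 3δ^2, so 20·δ^2 ≥ 5 and δ^2 ≥ 1/4.
δ ≥ (1/4)^(1/2) ≈ 0.500.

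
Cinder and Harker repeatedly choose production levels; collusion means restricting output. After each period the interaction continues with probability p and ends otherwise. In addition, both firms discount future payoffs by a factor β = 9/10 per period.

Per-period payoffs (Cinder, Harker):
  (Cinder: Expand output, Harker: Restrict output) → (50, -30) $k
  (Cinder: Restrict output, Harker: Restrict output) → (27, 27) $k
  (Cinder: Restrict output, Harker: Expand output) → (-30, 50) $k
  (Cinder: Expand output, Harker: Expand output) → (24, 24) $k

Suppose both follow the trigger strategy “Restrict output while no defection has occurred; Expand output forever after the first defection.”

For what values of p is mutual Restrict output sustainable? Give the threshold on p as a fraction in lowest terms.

115/117

With continuation probability p and discount β, the effective per-period discount factor is βp.
Grim-trigger IC: βp ≥ (50−27)/(50−24) = 23/26.
So p ≥ (23/26)/(9/10) = 115/117.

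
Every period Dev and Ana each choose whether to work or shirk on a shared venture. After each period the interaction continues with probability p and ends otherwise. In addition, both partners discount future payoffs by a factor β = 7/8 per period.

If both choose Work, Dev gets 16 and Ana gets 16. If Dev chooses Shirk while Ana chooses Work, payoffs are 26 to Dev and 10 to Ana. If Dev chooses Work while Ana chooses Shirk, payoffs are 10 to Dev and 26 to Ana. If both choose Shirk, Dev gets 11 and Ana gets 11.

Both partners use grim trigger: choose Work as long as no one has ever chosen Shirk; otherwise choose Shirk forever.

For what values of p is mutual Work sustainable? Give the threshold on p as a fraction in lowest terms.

With continuation probability p and discount β, the effective per-period discount factor is βp.
Grim-trigger IC: βp ≥ (26−16)/(26−11) = 2/3.
So p ≥ (2/3)/(7/8) = 16/21.

16/21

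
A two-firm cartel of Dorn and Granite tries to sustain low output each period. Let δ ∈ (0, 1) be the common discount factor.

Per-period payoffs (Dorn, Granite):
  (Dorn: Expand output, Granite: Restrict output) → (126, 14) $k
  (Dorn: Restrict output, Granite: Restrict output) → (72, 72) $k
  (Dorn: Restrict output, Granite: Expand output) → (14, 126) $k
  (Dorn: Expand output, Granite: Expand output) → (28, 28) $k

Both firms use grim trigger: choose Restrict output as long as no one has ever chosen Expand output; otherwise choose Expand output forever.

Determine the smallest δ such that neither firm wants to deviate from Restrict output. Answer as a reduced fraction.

Cooperation forever yields 72 each period: 72/(1−δ).
Deviating yields 126 once, then 28 forever: 126 + 28δ/(1−δ).
No profitable deviation requires 72/(1−δ) ≥ 126 + 28δ/(1−δ).
Multiplying by (1−δ): 72 ≥ 126(1−δ) + 28δ = 126 − 98δ.
So 98δ ≥ 54, i.e. δ ≥ 54/98 = 27/49.

27/49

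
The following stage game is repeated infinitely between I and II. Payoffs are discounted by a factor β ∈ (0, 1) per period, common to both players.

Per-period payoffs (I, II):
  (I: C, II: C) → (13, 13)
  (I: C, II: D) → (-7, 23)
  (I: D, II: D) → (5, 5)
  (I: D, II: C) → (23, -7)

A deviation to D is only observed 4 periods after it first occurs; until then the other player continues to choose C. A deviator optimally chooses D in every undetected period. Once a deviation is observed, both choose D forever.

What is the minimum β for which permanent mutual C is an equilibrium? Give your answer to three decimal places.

0.863

The best deviation is to choose D for all 4 undetected periods, earning 23 each, then 5 forever once detected.
Deviation value: 23(1−β^4)/(1−β) + 5β^4/(1−β); cooperation value: 13/(1−β).
IC: 13 ≥ 23(1−β^4) + 5β^4 = 23 − 18β^4.
So β^4 ≥ 10/18 = 5/9, giving β ≥ (5/9)^(1/4) ≈ 0.863.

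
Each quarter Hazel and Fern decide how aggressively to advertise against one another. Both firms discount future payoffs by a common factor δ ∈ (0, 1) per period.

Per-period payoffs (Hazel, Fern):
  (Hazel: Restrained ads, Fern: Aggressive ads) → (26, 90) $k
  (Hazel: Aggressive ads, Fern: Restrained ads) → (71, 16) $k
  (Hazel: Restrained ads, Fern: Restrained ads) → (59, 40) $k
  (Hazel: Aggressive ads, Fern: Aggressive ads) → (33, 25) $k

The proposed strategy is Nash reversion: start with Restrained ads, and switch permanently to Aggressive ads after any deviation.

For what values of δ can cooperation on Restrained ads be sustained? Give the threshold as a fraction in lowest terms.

10/13

Hazel: cooperation gives 59 each period; deviation gives 71 once then 33 forever.
  59/(1−δ) ≥ 71 + 33δ/(1−δ) ⇒ δ ≥ 12/38 = 6/19.
Fern: cooperation gives 40 each period; deviation gives 90 once then 25 forever.
  δ ≥ 50/65 = 10/13.
Both must hold, so the binding constraint is Fern's: δ ≥ 10/13.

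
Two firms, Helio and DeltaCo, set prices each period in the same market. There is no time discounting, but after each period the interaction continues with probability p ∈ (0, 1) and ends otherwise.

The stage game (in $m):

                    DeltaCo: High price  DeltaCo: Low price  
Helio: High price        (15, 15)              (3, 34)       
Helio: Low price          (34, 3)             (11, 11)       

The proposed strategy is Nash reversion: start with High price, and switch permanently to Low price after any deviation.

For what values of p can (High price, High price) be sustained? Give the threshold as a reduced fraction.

With no time discounting, the continuation probability p plays the role of the discount factor.
Grim-trigger IC: 15/(1−p) ≥ 34 + 11p/(1−p) ⇒ p ≥ (34−15)/(34−11) = 19/23.

19/23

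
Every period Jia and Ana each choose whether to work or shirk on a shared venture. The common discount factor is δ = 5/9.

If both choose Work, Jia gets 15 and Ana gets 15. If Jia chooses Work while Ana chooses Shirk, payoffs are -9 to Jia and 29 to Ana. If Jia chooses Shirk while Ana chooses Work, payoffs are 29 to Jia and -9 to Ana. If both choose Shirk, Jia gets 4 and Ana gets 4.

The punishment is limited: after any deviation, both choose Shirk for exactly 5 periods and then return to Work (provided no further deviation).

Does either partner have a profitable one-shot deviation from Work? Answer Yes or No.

Comparing payoff streams over the 6 periods until play realigns: cooperate → 15(1+δ+…+δ^5); deviate → 29 + 4(δ+…+δ^5).
Cooperation is sustained iff (15−4)(δ+…+δ^5) ≥ 29−15.
δ+…+δ^5 = 5/9·(1−(5/9)^5)/(1−5/9) = 1.1838, and (29−15)/(15−4) = 1.2727.
1.1838 < 1.2727, so cooperation is not sustainable.

Yes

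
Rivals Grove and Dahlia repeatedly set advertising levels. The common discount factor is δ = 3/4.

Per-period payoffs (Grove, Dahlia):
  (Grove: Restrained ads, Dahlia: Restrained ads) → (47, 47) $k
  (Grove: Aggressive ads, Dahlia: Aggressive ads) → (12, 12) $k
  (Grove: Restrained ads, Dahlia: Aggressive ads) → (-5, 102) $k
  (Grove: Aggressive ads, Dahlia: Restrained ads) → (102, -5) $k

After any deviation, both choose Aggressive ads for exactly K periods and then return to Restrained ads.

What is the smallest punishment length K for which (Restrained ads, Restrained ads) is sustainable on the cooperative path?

Need Σ_{k=1}^{K} δ^k ≥ (102−47)/(47−12) = 1.5714 at δ = 3/4.
At K = 2 the sum is 1.3125 < 1.5714; at K = 3 it is 1.7344 ≥ 1.5714.
So the minimum punishment length is K = 3.

3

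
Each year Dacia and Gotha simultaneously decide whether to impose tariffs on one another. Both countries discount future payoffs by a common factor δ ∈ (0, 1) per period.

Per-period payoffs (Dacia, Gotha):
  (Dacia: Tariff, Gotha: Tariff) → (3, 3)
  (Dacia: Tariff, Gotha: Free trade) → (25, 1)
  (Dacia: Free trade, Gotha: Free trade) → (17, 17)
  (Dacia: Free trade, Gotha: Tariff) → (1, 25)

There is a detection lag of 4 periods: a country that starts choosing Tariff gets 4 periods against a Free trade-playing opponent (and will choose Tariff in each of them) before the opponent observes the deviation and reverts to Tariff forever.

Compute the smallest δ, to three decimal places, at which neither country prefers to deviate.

Deviating for the 4 undetected periods gains 25−17 = 8 per period over cooperation, then loses 17−3 = 14 per period forever once punishment starts.
Gain: 8(1 + δ + … + δ^3); loss: 14·δ^4/(1−δ).
No profitable deviation ⇔ 8(1−δ^4) ≤ 14·δ^4, i.e. δ^4 ≥ 8/(8+14) = 4/11.
Hence δ ≥ (4/11)^(1/4) ≈ 0.777.

0.777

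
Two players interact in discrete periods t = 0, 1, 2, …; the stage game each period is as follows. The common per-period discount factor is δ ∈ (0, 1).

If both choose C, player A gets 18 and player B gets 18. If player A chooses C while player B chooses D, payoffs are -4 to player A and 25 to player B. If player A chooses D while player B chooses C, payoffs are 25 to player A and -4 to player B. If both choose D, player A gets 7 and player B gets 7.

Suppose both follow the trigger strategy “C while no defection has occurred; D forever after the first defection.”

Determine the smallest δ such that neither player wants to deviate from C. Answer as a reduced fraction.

7/18

18/(1−δ) ≥ 25 + 7δ/(1−δ)
18 ≥ 25 − 18δ
δ ≥ 7/18.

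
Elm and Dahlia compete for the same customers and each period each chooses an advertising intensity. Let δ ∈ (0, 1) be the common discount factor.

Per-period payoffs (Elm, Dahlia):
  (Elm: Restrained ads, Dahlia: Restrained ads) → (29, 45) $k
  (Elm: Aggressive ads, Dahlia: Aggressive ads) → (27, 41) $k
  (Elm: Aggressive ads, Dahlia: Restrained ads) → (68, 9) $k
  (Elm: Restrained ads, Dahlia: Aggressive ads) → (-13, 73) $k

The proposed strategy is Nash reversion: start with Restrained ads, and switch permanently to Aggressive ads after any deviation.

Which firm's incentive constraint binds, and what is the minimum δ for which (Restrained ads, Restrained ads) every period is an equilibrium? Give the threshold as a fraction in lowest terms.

Elm; δ ≥ 39/41

Elm: cooperation gives 29 each period; deviation gives 68 once then 27 forever.
  29/(1−δ) ≥ 68 + 27δ/(1−δ) ⇒ δ ≥ 39/41.
Dahlia: cooperation gives 45 each period; deviation gives 73 once then 41 forever.
  δ ≥ 28/32 = 7/8.
Both must hold, so the binding constraint is Elm's: δ ≥ 39/41.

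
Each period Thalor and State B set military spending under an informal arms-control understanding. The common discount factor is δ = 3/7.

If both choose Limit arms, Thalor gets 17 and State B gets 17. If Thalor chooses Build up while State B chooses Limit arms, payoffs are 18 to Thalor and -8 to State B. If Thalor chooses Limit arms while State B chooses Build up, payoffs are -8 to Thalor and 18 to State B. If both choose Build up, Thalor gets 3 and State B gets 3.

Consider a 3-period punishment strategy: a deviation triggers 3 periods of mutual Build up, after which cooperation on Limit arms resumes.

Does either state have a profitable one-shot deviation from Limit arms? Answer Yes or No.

A one-shot deviation gives 18 now, then 3 for 3 periods, then back to 17.
Gain from deviating: (18−17) today; loss: (17−3) in each of the next 3 periods.
No-deviation condition: (17−3)(δ+…+δ^3) ≥ 18−17, i.e. δ+…+δ^3 ≥ 1/14.
At δ = 3/7: δ+…+δ^3 = 0.6910 ≥ 0.0714.
So cooperation is sustainable.

No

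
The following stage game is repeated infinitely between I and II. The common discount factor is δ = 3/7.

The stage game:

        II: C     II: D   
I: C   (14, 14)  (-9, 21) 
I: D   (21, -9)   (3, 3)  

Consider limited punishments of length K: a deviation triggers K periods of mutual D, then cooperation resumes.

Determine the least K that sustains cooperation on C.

IC: δ(1−δ^K)/(1−δ) ≥ (21−14)/(14−3) = 7/11.
With δ = 3/7: need 1 − δ^K ≥ 7/11·(1−3/7)/(3/7), i.e. δ^K ≤ 0.1515.
Since (3/7)^2 = 0.1837 and (3/7)^3 = 0.0787, the smallest such K is 3.

3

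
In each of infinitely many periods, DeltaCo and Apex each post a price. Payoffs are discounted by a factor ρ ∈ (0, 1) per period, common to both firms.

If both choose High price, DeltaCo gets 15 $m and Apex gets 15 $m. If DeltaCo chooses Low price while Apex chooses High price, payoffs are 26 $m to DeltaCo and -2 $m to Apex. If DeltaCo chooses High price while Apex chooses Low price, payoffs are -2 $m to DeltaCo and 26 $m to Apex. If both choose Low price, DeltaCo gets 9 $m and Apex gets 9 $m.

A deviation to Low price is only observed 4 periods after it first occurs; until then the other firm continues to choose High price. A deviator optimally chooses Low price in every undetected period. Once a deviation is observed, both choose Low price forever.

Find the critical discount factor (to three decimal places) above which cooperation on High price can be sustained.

0.897

Deviating for the 4 undetected periods gains 26−15 = 11 per period over cooperation, then loses 15−9 = 6 per period forever once punishment starts.
Gain: 11(1 + ρ + … + ρ^3); loss: 6·ρ^4/(1−ρ).
No profitable deviation ⇔ 11(1−ρ^4) ≤ 6·ρ^4, i.e. ρ^4 ≥ 11/(11+6) = 11/17.
Hence ρ ≥ (11/17)^(1/4) ≈ 0.897.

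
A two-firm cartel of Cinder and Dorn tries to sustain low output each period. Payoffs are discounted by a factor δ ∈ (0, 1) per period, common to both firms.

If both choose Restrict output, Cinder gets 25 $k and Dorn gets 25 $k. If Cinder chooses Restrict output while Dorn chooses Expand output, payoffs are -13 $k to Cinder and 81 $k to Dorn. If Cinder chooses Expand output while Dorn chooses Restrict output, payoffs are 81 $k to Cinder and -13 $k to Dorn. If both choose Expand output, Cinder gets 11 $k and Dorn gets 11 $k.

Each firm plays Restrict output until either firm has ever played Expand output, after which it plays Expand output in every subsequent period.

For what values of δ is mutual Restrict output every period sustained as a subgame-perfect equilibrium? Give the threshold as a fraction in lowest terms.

25/(1−δ) ≥ 81 + 11δ/(1−δ)
25 ≥ 81 − 70δ
δ ≥ 56/70 = 4/5.

4/5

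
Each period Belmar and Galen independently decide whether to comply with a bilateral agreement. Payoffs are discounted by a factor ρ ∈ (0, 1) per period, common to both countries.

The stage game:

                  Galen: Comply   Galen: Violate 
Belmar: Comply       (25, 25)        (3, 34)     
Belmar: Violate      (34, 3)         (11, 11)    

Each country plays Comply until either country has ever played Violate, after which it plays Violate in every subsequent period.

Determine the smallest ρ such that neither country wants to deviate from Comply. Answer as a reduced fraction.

9/23

25/(1−ρ) ≥ 34 + 11ρ/(1−ρ)
25 ≥ 34 − 23ρ
ρ ≥ 9/23.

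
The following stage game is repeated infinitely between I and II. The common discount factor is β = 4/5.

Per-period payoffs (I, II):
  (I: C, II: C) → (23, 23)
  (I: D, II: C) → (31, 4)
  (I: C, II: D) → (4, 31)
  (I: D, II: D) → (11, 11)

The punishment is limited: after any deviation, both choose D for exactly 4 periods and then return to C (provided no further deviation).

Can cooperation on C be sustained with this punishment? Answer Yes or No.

Yes

Comparing payoff streams over the 5 periods until play realigns: cooperate → 23(1+β+…+β^4); deviate → 31 + 11(β+…+β^4).
Cooperation is sustained iff (23−11)(β+…+β^4) ≥ 31−23.
β+…+β^4 = 4/5·(1−(4/5)^4)/(1−4/5) = 2.3616, and (31−23)/(23−11) = 0.6667.
2.3616 ≥ 0.6667, so cooperation is sustainable.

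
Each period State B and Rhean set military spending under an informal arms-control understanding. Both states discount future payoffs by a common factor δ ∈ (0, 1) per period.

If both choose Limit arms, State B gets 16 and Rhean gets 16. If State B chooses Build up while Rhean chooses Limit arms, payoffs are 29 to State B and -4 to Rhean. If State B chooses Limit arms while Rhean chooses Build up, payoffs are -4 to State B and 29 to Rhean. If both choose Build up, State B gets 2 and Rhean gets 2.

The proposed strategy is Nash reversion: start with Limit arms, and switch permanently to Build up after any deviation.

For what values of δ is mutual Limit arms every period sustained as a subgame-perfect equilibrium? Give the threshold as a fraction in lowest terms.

13/27

One-period gain from deviating is 29 − 16 = 13. The loss is 16 − 2 = 14 in every subsequent period, with present value 14·δ/(1−δ).
Deviation is unprofitable when 14·δ/(1−δ) ≥ 13, i.e. δ/(1−δ) ≥ 13/14.
Equivalently δ ≥ 13/(13+14) = 13/27.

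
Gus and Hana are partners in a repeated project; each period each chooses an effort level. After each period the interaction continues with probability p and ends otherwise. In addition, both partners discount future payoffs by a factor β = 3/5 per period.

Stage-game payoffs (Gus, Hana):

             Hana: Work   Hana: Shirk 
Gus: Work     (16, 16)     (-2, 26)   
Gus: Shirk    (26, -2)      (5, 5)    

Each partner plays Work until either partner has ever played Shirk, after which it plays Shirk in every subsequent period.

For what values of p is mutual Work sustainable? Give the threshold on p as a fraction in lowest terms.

Expected continuation weight on next period's payoff is β·p = 3/5·p, which plays the role of the discount factor.
Cooperation requires 3/5·p ≥ (26−16)/(26−5) = 10/21, hence p ≥ 50/63.

50/63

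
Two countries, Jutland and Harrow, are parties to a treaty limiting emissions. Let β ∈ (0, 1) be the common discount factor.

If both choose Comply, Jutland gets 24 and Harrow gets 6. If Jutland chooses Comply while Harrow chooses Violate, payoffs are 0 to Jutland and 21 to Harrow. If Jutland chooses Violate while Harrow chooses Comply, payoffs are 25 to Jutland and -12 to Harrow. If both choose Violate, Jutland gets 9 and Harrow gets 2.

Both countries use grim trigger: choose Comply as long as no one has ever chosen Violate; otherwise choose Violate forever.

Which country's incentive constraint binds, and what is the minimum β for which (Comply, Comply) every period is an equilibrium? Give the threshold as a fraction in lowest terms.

For Jutland: deviation gain 25−24 = 1, per-period punishment loss 24−9 = 15. IC gives β ≥ 1/16.
For Harrow: gain 15, loss 4 per period, so β ≥ 15/19.
The tighter constraint is Harrow's, so cooperation needs β ≥ 15/19.

Harrow; β ≥ 15/19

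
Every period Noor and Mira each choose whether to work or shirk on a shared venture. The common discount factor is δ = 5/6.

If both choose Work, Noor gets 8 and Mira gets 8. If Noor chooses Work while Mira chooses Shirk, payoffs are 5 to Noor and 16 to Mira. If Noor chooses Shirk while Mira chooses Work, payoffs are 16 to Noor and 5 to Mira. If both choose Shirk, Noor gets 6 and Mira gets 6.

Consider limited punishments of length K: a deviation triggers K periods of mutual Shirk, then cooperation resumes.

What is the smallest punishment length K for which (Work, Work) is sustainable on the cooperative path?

9

IC: δ(1−δ^K)/(1−δ) ≥ (16−8)/(8−6) = 4.
With δ = 5/6: need 1 − δ^K ≥ 4·(1−5/6)/(5/6), i.e. δ^K ≤ 0.2000.
Since (5/6)^8 = 0.2326 and (5/6)^9 = 0.1938, the smallest such K is 9.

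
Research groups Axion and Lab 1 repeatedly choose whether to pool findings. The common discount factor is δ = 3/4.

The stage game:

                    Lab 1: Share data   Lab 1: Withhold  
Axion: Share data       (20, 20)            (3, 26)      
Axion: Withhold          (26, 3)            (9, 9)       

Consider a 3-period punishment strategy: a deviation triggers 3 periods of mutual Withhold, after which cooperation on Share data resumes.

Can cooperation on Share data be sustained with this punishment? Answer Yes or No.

IC: δ+…+δ^3 ≥ (26−20)/(20−9) = 6/11.
At δ = 3/4: partial sum = 1.7344 ≥ 0.5455. Cooperation sustainable.

Yes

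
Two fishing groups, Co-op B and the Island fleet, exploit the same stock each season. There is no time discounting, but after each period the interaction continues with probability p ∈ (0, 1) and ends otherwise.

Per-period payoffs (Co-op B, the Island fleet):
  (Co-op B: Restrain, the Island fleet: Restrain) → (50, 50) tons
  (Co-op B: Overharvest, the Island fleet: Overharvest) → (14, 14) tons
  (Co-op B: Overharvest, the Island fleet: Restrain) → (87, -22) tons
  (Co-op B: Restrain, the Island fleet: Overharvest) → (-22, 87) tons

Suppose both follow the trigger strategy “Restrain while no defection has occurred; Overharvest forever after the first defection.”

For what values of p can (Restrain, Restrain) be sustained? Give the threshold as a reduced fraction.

With no time discounting, the continuation probability p plays the role of the discount factor.
Grim-trigger IC: 50/(1−p) ≥ 87 + 14p/(1−p) ⇒ p ≥ (87−50)/(87−14) = 37/73.

37/73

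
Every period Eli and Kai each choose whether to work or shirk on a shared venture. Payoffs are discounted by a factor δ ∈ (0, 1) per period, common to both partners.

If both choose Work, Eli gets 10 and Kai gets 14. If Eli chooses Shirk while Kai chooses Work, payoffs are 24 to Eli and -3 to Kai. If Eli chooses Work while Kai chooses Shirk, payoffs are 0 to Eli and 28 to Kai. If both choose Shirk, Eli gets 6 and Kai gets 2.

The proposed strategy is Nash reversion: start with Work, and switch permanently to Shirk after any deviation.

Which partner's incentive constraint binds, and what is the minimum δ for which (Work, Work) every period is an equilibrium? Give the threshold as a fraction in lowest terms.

Eli; δ ≥ 7/9

For Eli: deviation gain 24−10 = 14, per-period punishment loss 10−6 = 4. IC gives δ ≥ 14/18 = 7/9.
For Kai: gain 14, loss 12 per period, so δ ≥ 14/26 = 7/13.
The tighter constraint is Eli's, so cooperation needs δ ≥ 7/9.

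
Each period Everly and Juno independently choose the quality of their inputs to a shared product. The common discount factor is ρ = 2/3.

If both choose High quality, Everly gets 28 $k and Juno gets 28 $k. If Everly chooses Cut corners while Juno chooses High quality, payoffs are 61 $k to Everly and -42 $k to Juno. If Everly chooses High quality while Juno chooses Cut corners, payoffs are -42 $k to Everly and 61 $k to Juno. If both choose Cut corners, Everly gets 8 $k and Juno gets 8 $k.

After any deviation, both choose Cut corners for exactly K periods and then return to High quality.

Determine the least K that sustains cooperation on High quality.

Need Σ_{k=1}^{K} ρ^k ≥ (61−28)/(28−8) = 1.6500 at ρ = 2/3.
At K = 4 the sum is 1.6049 < 1.6500; at K = 5 it is 1.7366 ≥ 1.6500.
So the minimum punishment length is K = 5.

5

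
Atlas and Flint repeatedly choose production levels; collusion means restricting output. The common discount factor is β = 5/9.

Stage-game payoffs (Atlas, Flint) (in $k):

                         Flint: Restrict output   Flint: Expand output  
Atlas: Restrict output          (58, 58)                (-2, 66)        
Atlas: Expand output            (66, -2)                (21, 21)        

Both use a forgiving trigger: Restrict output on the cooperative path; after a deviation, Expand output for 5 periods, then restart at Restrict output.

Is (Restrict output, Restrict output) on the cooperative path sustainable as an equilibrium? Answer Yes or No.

Yes

A one-shot deviation gives 66 now, then 21 for 5 periods, then back to 58.
Gain from deviating: (66−58) today; loss: (58−21) in each of the next 5 periods.
No-deviation condition: (58−21)(β+…+β^5) ≥ 66−58, i.e. β+…+β^5 ≥ 8/37.
At β = 5/9: β+…+β^5 = 1.1838 ≥ 0.2162.
So cooperation is sustainable.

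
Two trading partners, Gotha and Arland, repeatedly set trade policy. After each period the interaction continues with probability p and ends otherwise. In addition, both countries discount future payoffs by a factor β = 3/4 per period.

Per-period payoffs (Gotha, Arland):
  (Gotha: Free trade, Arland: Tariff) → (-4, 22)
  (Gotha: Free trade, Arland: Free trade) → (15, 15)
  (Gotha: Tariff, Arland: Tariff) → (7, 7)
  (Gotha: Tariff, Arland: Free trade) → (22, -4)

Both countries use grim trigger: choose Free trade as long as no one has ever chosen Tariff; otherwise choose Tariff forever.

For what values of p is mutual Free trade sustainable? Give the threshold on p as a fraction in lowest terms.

28/45

Expected continuation weight on next period's payoff is β·p = 3/4·p, which plays the role of the discount factor.
Cooperation requires 3/4·p ≥ (22−15)/(22−7) = 7/15, hence p ≥ 28/45.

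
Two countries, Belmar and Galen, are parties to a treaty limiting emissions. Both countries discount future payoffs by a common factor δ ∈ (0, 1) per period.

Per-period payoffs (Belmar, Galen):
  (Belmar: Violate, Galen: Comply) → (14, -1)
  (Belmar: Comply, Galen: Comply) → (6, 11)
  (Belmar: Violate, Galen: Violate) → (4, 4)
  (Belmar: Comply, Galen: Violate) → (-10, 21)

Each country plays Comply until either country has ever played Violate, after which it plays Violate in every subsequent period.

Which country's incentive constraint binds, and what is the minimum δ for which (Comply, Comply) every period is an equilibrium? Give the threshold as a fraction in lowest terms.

Belmar: cooperation gives 6 each period; deviation gives 14 once then 4 forever.
  6/(1−δ) ≥ 14 + 4δ/(1−δ) ⇒ δ ≥ 8/10 = 4/5.
Galen: cooperation gives 11 each period; deviation gives 21 once then 4 forever.
  δ ≥ 10/17.
Both must hold, so the binding constraint is Belmar's: δ ≥ 4/5.

Belmar; δ ≥ 4/5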